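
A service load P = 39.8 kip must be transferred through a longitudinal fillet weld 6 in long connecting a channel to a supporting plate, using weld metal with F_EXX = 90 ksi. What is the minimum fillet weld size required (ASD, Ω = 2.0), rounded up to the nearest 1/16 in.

w = 3/8 in

Total weld length L = 6 in.
Required throat t_e = P × Ω / (0.6 F_EXX × L) = 39.8 × 2.0 / (0.6 × 90 × 6) = 0.2457 in.
Required leg w = t_e / 0.707 = 0.3475 in → use 3/8 in.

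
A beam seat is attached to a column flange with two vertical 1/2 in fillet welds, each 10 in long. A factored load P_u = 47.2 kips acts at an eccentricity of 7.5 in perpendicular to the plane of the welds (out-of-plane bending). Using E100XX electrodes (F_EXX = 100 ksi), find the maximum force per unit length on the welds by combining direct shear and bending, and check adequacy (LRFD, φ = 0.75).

L_w = 2 × 10 = 20 in; section modulus (unit throat) S = 2 × L²/6 = 33.33 in².
Direct shear f_v = P/L_w = 47.2/20 = 2.36 kip/in.
Moment M = P × e = 47.2 × 7.5 = 354 kip·in; bending f_b = M/S = 10.62 kip/in.
f_max = √(f_v² + f_b²) = √(2.36² + 10.62²) = 10.88 kip/in.
φr_n = 0.75 × 0.6 × 100 × (0.707 × 0.5) = 15.91 kip/in → adequate.

f_max ≈ 10.9 kip/in; adequate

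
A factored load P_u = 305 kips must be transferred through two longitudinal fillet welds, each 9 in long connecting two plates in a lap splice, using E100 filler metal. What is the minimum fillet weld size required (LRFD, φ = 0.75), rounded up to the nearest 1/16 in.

w = 9/16 in

E100XX → F_EXX = 100 ksi.
Total weld length L = 18 in.
Required throat t_e = P_u / (φ × 0.6 F_EXX × L) = 305 / (0.75 × 0.6 × 100 × 18) = 0.3765 in.
Required leg w = t_e / 0.707 = 0.5326 in → use 9/16 in.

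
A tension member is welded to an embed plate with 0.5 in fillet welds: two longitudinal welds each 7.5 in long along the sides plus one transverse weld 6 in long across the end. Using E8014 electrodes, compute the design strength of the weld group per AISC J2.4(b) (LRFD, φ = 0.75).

φR_n ≈ 277 kip

E80XX → F_EXX = 80 ksi.
t_e = 0.707 × 0.5 = 0.3535 in.
R_nwl = 0.6 × 80 × 0.3535 × 15 = 254.5 kip (longitudinal, 2 welds).
R_nwt = 0.6 × 80 × 0.3535 × 6 = 101.8 kip (transverse, base value).
(i) R_nwl + R_nwt = 356.3 kip; (ii) 0.85 R_nwl + 1.5 R_nwt = 369.1 kip.
R_n = max = 369.1 kip [governs: (ii)]; φR_n = 276.8 kip.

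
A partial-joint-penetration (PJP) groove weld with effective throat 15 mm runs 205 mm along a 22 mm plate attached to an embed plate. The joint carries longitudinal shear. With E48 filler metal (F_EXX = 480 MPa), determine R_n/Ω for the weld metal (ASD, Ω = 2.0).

R_n/Ω ≈ 443 kN

Effective throat (given) t_e = 15 mm.
A_we = 15 × 205 = 3075 mm².
F_nw = 0.6 F_EXX = 288 MPa.
R_n/Ω = (288 × 3075) / 2.0 × 10⁻³ = 442.8 kN.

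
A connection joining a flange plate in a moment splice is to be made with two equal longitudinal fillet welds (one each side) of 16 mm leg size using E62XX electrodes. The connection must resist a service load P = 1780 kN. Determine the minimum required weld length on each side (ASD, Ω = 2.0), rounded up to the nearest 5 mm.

E62XX → F_EXX = 620 MPa.
Throat t_e = 0.707 × 16 = 11.31 mm.
r_n/Ω = (0.6 × 620 × 11.31) / 2.0 = 2104 N/mm = 2.104 kN/mm.
L_req = P / (r_n/Ω) = 1780 / 2.104 = 846 mm total.
Per side: 846 / 2 = 423 mm.
Round up → use L = 425 mm on each side.

L = 425 mm on each side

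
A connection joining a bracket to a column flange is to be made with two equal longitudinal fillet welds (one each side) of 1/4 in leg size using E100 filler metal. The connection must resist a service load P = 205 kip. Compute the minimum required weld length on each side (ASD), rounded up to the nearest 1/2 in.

E100XX → F_EXX = 100 ksi.
Throat t_e = 0.707 × 0.25 = 0.1767 in.
r_n/Ω = (0.6 × 100 × 0.1767) / 2.0 = 5.302 kip/in.
L_req = P / (r_n/Ω) = 205 / 5.302 = 38.66 in total.
Per side: 38.66 / 2 = 19.33 in.
Round up → use L = 19.5 in on each side.

L = 19.5 in on each side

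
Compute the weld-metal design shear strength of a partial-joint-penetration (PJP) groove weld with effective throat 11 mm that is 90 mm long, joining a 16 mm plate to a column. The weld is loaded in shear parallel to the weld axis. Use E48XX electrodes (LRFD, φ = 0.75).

E48XX → F_EXX = 480 MPa.
Effective throat (given) t_e = 11 mm.
A_we = 11 × 90 = 990 mm².
F_nw = 0.6 F_EXX = 288 MPa.
φR_n = 0.75 × 288 × 990 × 10⁻³ = 213.8 kN.

φR_n ≈ 214 kN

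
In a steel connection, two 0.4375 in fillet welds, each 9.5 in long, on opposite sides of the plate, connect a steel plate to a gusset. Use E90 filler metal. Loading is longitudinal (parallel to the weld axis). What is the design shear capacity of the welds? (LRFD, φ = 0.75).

φR_n ≈ 238 kips

E90XX → F_EXX = 90 ksi.
Effective throat t_e = 0.707 × 0.4375 = 0.3093 in.
Total length L = 19 in; A_we = 0.3093 × 19 = 5.877 in².
F_nw = 0.6 F_EXX = 0.6 × 90 = 54 ksi.
φR_n = 0.75 × 54 × 5.877 = 238 kips.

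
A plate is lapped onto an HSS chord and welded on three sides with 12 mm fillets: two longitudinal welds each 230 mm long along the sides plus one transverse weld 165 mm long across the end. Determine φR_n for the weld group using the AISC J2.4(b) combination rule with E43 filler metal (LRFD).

φR_n ≈ 1050 kN

E43XX → F_EXX = 430 MPa.
t_e = 0.707 × 12 = 8.484 mm.
R_nwl = 0.6 × 430 × 8.484 × 460 × 10⁻³ = 1007 kN (longitudinal, 2 welds).
R_nwt = 0.6 × 430 × 8.484 × 165 × 10⁻³ = 361.2 kN (transverse, base value).
(i) R_nwl + R_nwt = 1368 kN; (ii) 0.85 R_nwl + 1.5 R_nwt = 1398 kN.
R_n = max = 1398 kN [governs: (ii)]; φR_n = 1048 kN.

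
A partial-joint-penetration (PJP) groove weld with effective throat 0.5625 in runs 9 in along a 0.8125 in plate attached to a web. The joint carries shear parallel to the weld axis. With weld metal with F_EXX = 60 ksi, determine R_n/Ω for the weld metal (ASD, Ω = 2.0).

Effective throat (given) t_e = 0.5625 in.
A_we = 0.5625 × 9 = 5.062 in².
F_nw = 0.6 F_EXX = 36 ksi.
R_n/Ω = (36 × 5.062) / 2.0 = 91.12 kips.

R_n/Ω ≈ 91.1 kips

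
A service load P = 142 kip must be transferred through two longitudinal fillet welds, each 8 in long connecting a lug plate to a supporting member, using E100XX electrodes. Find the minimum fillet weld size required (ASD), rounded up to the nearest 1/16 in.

w = 7/16 in

E100XX → F_EXX = 100 ksi.
Total weld length L = 16 in.
Required throat t_e = P × Ω / (0.6 F_EXX × L) = 142 × 2.0 / (0.6 × 100 × 16) = 0.2958 in.
Required leg w = t_e / 0.707 = 0.4184 in → use 7/16 in.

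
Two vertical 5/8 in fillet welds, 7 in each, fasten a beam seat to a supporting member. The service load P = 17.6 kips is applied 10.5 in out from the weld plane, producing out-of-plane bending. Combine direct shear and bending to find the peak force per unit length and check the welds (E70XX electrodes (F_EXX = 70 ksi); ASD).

L_w = 2 × 7 = 14 in; section modulus (unit throat) S = 2 × L²/6 = 16.33 in².
Direct shear f_v = P/L_w = 17.6/14 = 1.257 kip/in.
Moment M = P × e = 17.6 × 10.5 = 184.8 kip·in; bending f_b = M/S = 11.31 kip/in.
f_max = √(f_v² + f_b²) = √(1.257² + 11.31²) = 11.38 kip/in.
r_n/Ω = (1/2.0) × 0.6 × 70 × (0.707 × 0.625) = 9.279 kip/in → NOT adequate.

f_max ≈ 11.4 kip/in; NOT adequate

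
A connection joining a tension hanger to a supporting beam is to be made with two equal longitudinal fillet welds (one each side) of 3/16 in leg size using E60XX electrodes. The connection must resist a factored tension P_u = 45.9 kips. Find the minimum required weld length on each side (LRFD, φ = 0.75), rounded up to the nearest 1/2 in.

E60XX → F_EXX = 60 ksi.
Throat t_e = 0.707 × 0.1875 = 0.1326 in.
φr_n = 0.75 × 0.6 × 60 × 0.1326 = 3.579 kips/in.
L_req = P_u / φr_n = 45.9 / 3.579 = 12.82 in total.
Per side: 12.82 / 2 = 6.412 in.
Round up → use L = 6.5 in on each side.

L = 6.5 in on each side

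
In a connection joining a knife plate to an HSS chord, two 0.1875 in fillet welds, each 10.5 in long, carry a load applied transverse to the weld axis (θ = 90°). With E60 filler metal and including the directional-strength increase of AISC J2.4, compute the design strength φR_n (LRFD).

φR_n ≈ 113 kip

E60XX → F_EXX = 60 ksi.
t_e = 0.707 × 0.1875 = 0.1326 in; A_we = 0.1326 × 21 = 2.784 in².
Directional factor: 1.0 + 0.5 sin^1.5(90°) = 1.5.
F_nw = 0.6 × 60 × 1.5 = 54 ksi.
φR_n = 0.75 × 54 × 2.784 = 112.7 kip.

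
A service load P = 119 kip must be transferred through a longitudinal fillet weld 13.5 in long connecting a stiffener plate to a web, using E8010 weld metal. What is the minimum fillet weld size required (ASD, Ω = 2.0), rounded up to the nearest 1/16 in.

E80XX → F_EXX = 80 ksi.
Total weld length L = 13.5 in.
Required throat t_e = P × Ω / (0.6 F_EXX × L) = 119 × 2.0 / (0.6 × 80 × 13.5) = 0.3673 in.
Required leg w = t_e / 0.707 = 0.5195 in → use 9/16 in.

w = 9/16 in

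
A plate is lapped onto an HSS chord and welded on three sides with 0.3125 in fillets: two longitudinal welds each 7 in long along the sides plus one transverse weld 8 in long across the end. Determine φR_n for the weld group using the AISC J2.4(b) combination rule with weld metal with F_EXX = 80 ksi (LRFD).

t_e = 0.707 × 0.3125 = 0.2209 in.
R_nwl = 0.6 × 80 × 0.2209 × 14 = 148.5 kips (longitudinal, 2 welds).
R_nwt = 0.6 × 80 × 0.2209 × 8 = 84.84 kips (transverse, base value).
(i) R_nwl + R_nwt = 233.3 kips; (ii) 0.85 R_nwl + 1.5 R_nwt = 253.5 kips.
R_n = max = 253.5 kips [governs: (ii)]; φR_n = 190.1 kips.

φR_n ≈ 190 kips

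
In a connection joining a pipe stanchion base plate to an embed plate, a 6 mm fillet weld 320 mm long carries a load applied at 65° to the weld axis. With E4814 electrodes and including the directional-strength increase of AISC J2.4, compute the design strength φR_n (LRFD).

E48XX → F_EXX = 480 MPa.
t_e = 0.707 × 6 = 4.242 mm; A_we = 4.242 × 320 = 1357 mm².
Directional factor: 1.0 + 0.5 sin^1.5(65°) = 1.431.
F_nw = 0.6 × 480 × 1.431 = 412.2 MPa.
φR_n = 0.75 × 412.2 × 1357 × 10⁻³ = 419.7 kN.

φR_n ≈ 420 kN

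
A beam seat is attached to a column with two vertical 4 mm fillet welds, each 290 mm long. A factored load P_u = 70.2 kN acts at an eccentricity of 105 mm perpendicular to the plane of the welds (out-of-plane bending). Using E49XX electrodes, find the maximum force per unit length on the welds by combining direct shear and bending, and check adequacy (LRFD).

E49XX → F_EXX = 490 MPa.
L_w = 2 × 290 = 580 mm; section modulus (unit throat) S = 2 × L²/6 = 28030 mm².
Direct shear f_v = P/L_w = 70.2×10³/580 = 121 N/mm.
Moment M = P × e = 70.2×10³ × 105 = 7371000 N·mm; bending f_b = M/S = 262.9 N/mm.
f_max = √(f_v² + f_b²) = √(121² + 262.9²) = 289.5 N/mm.
φr_n = 0.75 × 0.6 × 490 × (0.707 × 4) = 623.6 N/mm → adequate.

f_max ≈ 289 N/mm; adequate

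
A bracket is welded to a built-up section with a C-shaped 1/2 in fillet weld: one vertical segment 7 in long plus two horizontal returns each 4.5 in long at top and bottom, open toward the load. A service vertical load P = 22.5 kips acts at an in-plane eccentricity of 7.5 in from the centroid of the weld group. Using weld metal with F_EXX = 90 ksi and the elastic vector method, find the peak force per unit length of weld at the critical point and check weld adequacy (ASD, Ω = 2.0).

f_max ≈ 5.67 kip/in; adequate

Total weld length L_w = 16 in. Treat welds as unit-width lines.
Centroid: x̄ = 2×4.5×2.25 / 16 = 1.266 in from the vertical weld.
Polar moment about centroid: J = I_x + I_y = [7³/12 + 2×4.5×3.5²] + [7×1.266² + 2(4.5³/12 + 4.5×0.9844²)] = 174 in³.
Direct shear f_v = P/L_w = 22.5 / 16 = 1.406 kip/in (vertical).
Torsion M = P·e = 22.5 × 7.5 = 168.75 kip·in.
Critical point at (x, y) = (3.234, 3.5) from centroid. f_tx = M·y/J = 3.395 kip/in; f_ty = M·x/J = 3.138 kip/in.
Resultant f_max = √[f_tx² + (f_v + f_ty)²] = √[3.395² + (1.406 + 3.138)²] = 5.672 kip/in.
Capacity per unit length: r_n/Ω = (1/2.0) × 0.6 × 90 × (0.707 × 0.5) = 9.544 kip/in.
5.672 ≤ 9.544 → adequate.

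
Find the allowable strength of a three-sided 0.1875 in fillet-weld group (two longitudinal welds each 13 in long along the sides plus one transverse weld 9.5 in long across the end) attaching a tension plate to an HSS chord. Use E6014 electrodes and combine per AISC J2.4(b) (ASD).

R_n/Ω ≈ 86.7 kip

E60XX → F_EXX = 60 ksi.
t_e = 0.707 × 0.1875 = 0.1326 in.
R_nwl = 0.6 × 60 × 0.1326 × 26 = 124.1 kip (longitudinal, 2 welds).
R_nwt = 0.6 × 60 × 0.1326 × 9.5 = 45.34 kip (transverse, base value).
(i) R_nwl + R_nwt = 169.4 kip; (ii) 0.85 R_nwl + 1.5 R_nwt = 173.5 kip.
R_n = max = 173.5 kip [governs: (ii)]; R_n/Ω = 86.74 kip.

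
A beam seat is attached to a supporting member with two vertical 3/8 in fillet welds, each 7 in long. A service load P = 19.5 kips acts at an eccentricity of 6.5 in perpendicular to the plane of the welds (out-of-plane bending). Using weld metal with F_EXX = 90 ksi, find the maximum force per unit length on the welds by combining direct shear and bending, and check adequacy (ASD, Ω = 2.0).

L_w = 2 × 7 = 14 in; section modulus (unit throat) S = 2 × L²/6 = 16.33 in².
Direct shear f_v = P/L_w = 19.5/14 = 1.393 kip/in.
Moment M = P × e = 19.5 × 6.5 = 126.75 kip·in; bending f_b = M/S = 7.76 kip/in.
f_max = √(f_v² + f_b²) = √(1.393² + 7.76²) = 7.884 kip/in.
r_n/Ω = (1/2.0) × 0.6 × 90 × (0.707 × 0.375) = 7.158 kip/in → NOT adequate.

f_max ≈ 7.88 kip/in; NOT adequate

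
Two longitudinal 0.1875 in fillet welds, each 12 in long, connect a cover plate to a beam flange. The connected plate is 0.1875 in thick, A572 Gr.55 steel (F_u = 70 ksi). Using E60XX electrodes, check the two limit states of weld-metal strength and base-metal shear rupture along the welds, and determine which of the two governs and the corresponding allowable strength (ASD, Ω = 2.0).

E60XX → F_EXX = 60 ksi.
t_e = 0.707 × 0.1875 = 0.1326 in; L = 24 in.
Weld metal: R_n/Ω = (1/2.0) × 0.6 × 60 × 0.1326 × 24 = 57.27 kip.
Base metal (shear rupture): R_n/Ω = (1/2.0) × 0.6 × 70 × 0.1875 × 24 = 94.5 kip.
Governing: weld metal.

R_n/Ω ≈ 57.3 kip (weld metal governs)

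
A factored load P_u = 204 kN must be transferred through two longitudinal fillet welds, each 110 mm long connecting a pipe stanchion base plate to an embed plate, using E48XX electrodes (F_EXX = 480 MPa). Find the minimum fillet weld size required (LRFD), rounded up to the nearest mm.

Total weld length L = 220 mm.
Required throat t_e = P_u / (φ × 0.6 F_EXX × L) = 204 / (0.75 × 0.6 × 480 × 220 × 10⁻³) = 4.293 mm.
Required leg w = t_e / 0.707 = 6.072 mm → use 7 mm.

w = 7 mm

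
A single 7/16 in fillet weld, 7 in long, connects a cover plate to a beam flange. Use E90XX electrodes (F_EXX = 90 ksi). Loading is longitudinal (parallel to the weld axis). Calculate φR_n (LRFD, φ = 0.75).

φR_n ≈ 87.7 kip

Effective throat t_e = 0.707 × 0.4375 = 0.3093 in.
Total length L = 7 in; A_we = 0.3093 × 7 = 2.165 in².
F_nw = 0.6 F_EXX = 0.6 × 90 = 54 ksi.
φR_n = 0.75 × 54 × 2.165 = 87.69 kip.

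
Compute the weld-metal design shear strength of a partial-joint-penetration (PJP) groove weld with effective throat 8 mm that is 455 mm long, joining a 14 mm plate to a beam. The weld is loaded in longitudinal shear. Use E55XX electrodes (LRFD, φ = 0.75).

φR_n ≈ 901 kN

E55XX → F_EXX = 550 MPa.
Effective throat (given) t_e = 8 mm.
A_we = 8 × 455 = 3640 mm².
F_nw = 0.6 F_EXX = 330 MPa.
φR_n = 0.75 × 330 × 3640 × 10⁻³ = 900.9 kN.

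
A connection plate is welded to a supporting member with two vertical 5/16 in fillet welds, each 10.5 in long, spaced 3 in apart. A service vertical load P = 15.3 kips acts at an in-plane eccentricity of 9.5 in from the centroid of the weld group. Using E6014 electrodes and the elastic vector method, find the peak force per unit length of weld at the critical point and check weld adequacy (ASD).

E60XX → F_EXX = 60 ksi.
Total weld length L_w = 21 in. Treat welds as unit-width lines.
Polar moment about centroid: J = 2[d³/12 + d(b/2)²] = 2[10.5³/12 + 10.5×1.5²] = 240.2 in³.
Direct shear f_v = P/L_w = 15.3 / 21 = 0.7286 kip/in (vertical).
Torsion M = P·e = 15.3 × 9.5 = 145.35 kip·in.
Critical point at (x, y) = (1.5, 5.25) from centroid. f_tx = M·y/J = 3.177 kip/in; f_ty = M·x/J = 0.9077 kip/in.
Resultant f_max = √[f_tx² + (f_v + f_ty)²] = √[3.177² + (0.7286 + 0.9077)²] = 3.574 kip/in.
Capacity per unit length: r_n/Ω = (1/2.0) × 0.6 × 60 × (0.707 × 0.3125) = 3.977 kip/in.
3.574 ≤ 3.977 → adequate.

f_max ≈ 3.57 kip/in; adequate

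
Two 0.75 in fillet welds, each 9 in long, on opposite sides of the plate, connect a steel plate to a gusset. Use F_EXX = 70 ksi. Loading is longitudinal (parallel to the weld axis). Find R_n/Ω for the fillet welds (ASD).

R_n/Ω ≈ 200 kip

Effective throat t_e = 0.707 × 0.75 = 0.5302 in.
Total length L = 18 in; A_we = 0.5302 × 18 = 9.544 in².
F_nw = 0.6 F_EXX = 0.6 × 70 = 42 ksi.
R_n = 42 × 9.544 = 400.9 kip; R_n/Ω = 400.9/2.0 = 200.4 kip.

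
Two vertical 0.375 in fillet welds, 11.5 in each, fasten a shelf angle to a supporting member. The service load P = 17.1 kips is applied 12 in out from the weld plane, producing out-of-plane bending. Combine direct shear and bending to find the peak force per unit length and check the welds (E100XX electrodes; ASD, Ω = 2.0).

E100XX → F_EXX = 100 ksi.
L_w = 2 × 11.5 = 23 in; section modulus (unit throat) S = 2 × L²/6 = 44.08 in².
Direct shear f_v = P/L_w = 17.1/23 = 0.7435 kip/in.
Moment M = P × e = 17.1 × 12 = 205.2 kip·in; bending f_b = M/S = 4.655 kip/in.
f_max = √(f_v² + f_b²) = √(0.7435² + 4.655²) = 4.714 kip/in.
r_n/Ω = (1/2.0) × 0.6 × 100 × (0.707 × 0.375) = 7.954 kip/in → adequate.

f_max ≈ 4.71 kip/in; adequate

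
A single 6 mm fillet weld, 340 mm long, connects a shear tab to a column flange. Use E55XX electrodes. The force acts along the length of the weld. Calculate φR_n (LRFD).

E55XX → F_EXX = 550 MPa.
Effective throat t_e = 0.707 × 6 = 4.242 mm.
Total length L = 340 mm; A_we = 4.242 × 340 = 1442 mm².
F_nw = 0.6 F_EXX = 0.6 × 550 = 330 MPa.
φR_n = 0.75 × 330 × 1442 × 10⁻³ = 357 kN.

φR_n ≈ 357 kN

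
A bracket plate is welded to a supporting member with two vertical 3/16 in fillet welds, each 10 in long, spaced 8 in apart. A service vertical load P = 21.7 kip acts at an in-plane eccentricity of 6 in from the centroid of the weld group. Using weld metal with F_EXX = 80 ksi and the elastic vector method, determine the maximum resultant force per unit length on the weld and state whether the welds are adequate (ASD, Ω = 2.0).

f_max ≈ 2.54 kip/in; adequate

Total weld length L_w = 20 in. Treat welds as unit-width lines.
Polar moment about centroid: J = 2[d³/12 + d(b/2)²] = 2[10³/12 + 10×4²] = 486.7 in³.
Direct shear f_v = P/L_w = 21.7 / 20 = 1.085 kip/in (vertical).
Torsion M = P·e = 21.7 × 6 = 130.2 kip·in.
Critical point at (x, y) = (4, 5) from centroid. f_tx = M·y/J = 1.338 kip/in; f_ty = M·x/J = 1.07 kip/in.
Resultant f_max = √[f_tx² + (f_v + f_ty)²] = √[1.338² + (1.085 + 1.07)²] = 2.537 kip/in.
Capacity per unit length: r_n/Ω = (1/2.0) × 0.6 × 80 × (0.707 × 0.1875) = 3.181 kip/in.
2.537 ≤ 3.181 → adequate.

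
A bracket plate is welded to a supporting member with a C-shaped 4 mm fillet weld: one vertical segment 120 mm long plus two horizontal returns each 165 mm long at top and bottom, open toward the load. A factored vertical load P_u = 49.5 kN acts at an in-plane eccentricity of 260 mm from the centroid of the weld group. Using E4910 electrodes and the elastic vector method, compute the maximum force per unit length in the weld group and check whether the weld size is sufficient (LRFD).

E49XX → F_EXX = 490 MPa.
Total weld length L_w = 450 mm. Treat welds as unit-width lines.
Centroid: x̄ = 2×165×82.5 / 450 = 60.5 mm from the vertical weld.
Polar moment about centroid: J = I_x + I_y = [120³/12 + 2×165×60²] + [120×60.5² + 2(165³/12 + 165×22²)] = 2680000 mm³.
Direct shear f_v = P/L_w = 49.5×10³ / 450 = 110 N/mm (vertical).
Torsion M = P·e = 49.5×10³ × 260 = 12870000 N·mm.
Critical point at (x, y) = (104.5, 60) from centroid. f_tx = M·y/J = 288.2 N/mm; f_ty = M·x/J = 501.9 N/mm.
Resultant f_max = √[f_tx² + (f_v + f_ty)²] = √[288.2² + (110 + 501.9)²] = 676.4 N/mm.
Capacity per unit length: φr_n = 0.75 × 0.6 × 490 × (0.707 × 4) = 623.6 N/mm.
676.4 > 623.6 → NOT adequate.

f_max ≈ 676 N/mm; NOT adequate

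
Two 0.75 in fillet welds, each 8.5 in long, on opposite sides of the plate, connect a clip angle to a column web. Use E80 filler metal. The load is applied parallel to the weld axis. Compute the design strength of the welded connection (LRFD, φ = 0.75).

E80XX → F_EXX = 80 ksi.
Effective throat t_e = 0.707 × 0.75 = 0.5302 in.
Total length L = 17 in; A_we = 0.5302 × 17 = 9.014 in².
F_nw = 0.6 F_EXX = 0.6 × 80 = 48 ksi.
φR_n = 0.75 × 48 × 9.014 = 324.5 kip.

φR_n ≈ 325 kip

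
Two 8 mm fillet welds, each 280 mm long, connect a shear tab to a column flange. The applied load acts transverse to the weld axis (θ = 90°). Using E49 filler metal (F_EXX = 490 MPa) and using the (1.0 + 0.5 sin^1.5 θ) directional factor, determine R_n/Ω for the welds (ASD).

t_e = 0.707 × 8 = 5.656 mm; A_we = 5.656 × 560 = 3167 mm².
Directional factor: 1.0 + 0.5 sin^1.5(90°) = 1.5.
F_nw = 0.6 × 490 × 1.5 = 441 MPa.
R_n/Ω = (441 × 3167) / 2.0 × 10⁻³ = 698.4 kN.

R_n/Ω ≈ 698 kN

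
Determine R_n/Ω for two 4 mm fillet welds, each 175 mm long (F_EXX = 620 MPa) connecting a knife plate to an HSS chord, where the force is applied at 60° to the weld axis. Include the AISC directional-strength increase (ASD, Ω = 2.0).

t_e = 0.707 × 4 = 2.828 mm; A_we = 2.828 × 350 = 989.8 mm².
Directional factor: 1.0 + 0.5 sin^1.5(60°) = 1.403.
F_nw = 0.6 × 620 × 1.403 = 521.9 MPa.
R_n/Ω = (521.9 × 989.8) / 2.0 × 10⁻³ = 258.3 kN.

R_n/Ω ≈ 258 kN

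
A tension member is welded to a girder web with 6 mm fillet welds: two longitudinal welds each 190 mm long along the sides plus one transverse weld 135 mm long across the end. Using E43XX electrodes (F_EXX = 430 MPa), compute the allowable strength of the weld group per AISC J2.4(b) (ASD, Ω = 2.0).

R_n/Ω ≈ 288 kN

t_e = 0.707 × 6 = 4.242 mm.
R_nwl = 0.6 × 430 × 4.242 × 380 × 10⁻³ = 415.9 kN (longitudinal, 2 welds).
R_nwt = 0.6 × 430 × 4.242 × 135 × 10⁻³ = 147.7 kN (transverse, base value).
(i) R_nwl + R_nwt = 563.6 kN; (ii) 0.85 R_nwl + 1.5 R_nwt = 575.1 kN.
R_n = max = 575.1 kN [governs: (ii)]; R_n/Ω = 287.6 kN.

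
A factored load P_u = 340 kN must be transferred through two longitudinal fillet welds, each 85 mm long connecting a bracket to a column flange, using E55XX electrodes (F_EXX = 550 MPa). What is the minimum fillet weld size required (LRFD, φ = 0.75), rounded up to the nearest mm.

w = 12 mm

Total weld length L = 170 mm.
Required throat t_e = P_u / (φ × 0.6 F_EXX × L) = 340 / (0.75 × 0.6 × 550 × 170 × 10⁻³) = 8.081 mm.
Required leg w = t_e / 0.707 = 11.43 mm → use 12 mm.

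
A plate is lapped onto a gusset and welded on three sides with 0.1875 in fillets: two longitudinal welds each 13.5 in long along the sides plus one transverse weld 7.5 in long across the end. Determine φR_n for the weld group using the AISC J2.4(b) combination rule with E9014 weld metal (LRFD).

φR_n ≈ 185 kips

E90XX → F_EXX = 90 ksi.
t_e = 0.707 × 0.1875 = 0.1326 in.
R_nwl = 0.6 × 90 × 0.1326 × 27 = 193.3 kips (longitudinal, 2 welds).
R_nwt = 0.6 × 90 × 0.1326 × 7.5 = 53.69 kips (transverse, base value).
(i) R_nwl + R_nwt = 247 kips; (ii) 0.85 R_nwl + 1.5 R_nwt = 244.8 kips.
R_n = max = 247 kips [governs: (i)]; φR_n = 185.2 kips.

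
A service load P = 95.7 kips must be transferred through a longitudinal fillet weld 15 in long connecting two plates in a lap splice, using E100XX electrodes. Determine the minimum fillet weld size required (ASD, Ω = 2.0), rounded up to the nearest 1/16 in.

E100XX → F_EXX = 100 ksi.
Total weld length L = 15 in.
Required throat t_e = P × Ω / (0.6 F_EXX × L) = 95.7 × 2.0 / (0.6 × 100 × 15) = 0.2127 in.
Required leg w = t_e / 0.707 = 0.3008 in → use 5/16 in.

w = 5/16 in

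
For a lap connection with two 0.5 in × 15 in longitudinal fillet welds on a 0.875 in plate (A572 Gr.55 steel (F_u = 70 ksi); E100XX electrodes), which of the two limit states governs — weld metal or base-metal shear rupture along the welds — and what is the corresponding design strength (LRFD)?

φR_n ≈ 477 kips (weld metal governs)

E100XX → F_EXX = 100 ksi.
t_e = 0.707 × 0.5 = 0.3535 in; L = 30 in.
Weld metal: φR_n = 0.75 × 0.6 × 100 × 0.3535 × 30 = 477.2 kips.
Base metal (shear rupture): φR_n = 0.75 × 0.6 × 70 × 0.875 × 30 = 826.9 kips.
Governing: weld metal.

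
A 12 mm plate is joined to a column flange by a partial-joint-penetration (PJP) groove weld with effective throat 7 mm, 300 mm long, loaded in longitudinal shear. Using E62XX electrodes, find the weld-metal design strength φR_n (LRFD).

φR_n ≈ 586 kN

E62XX → F_EXX = 620 MPa.
Effective throat (given) t_e = 7 mm.
A_we = 7 × 300 = 2100 mm².
F_nw = 0.6 F_EXX = 372 MPa.
φR_n = 0.75 × 372 × 2100 × 10⁻³ = 585.9 kN.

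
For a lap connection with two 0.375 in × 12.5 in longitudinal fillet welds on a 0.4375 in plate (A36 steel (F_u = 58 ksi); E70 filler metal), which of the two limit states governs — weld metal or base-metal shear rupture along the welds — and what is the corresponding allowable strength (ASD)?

R_n/Ω ≈ 139 kip (weld metal governs)

E70XX → F_EXX = 70 ksi.
t_e = 0.707 × 0.375 = 0.2651 in; L = 25 in.
Weld metal: R_n/Ω = (1/2.0) × 0.6 × 70 × 0.2651 × 25 = 139.2 kip.
Base metal (shear rupture): R_n/Ω = (1/2.0) × 0.6 × 58 × 0.4375 × 25 = 190.3 kip.
Governing: weld metal.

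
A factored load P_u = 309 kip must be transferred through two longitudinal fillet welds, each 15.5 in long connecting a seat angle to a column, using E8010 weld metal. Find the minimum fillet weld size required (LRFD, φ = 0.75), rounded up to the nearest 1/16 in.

E80XX → F_EXX = 80 ksi.
Total weld length L = 31 in.
Required throat t_e = P_u / (φ × 0.6 F_EXX × L) = 309 / (0.75 × 0.6 × 80 × 31) = 0.2769 in.
Required leg w = t_e / 0.707 = 0.3916 in → use 7/16 in.

w = 7/16 in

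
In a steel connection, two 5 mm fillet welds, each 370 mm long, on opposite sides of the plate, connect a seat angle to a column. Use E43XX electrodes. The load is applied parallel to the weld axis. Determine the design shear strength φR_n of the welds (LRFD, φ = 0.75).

φR_n ≈ 506 kN

E43XX → F_EXX = 430 MPa.
Effective throat t_e = 0.707 × 5 = 3.535 mm.
Total length L = 740 mm; A_we = 3.535 × 740 = 2616 mm².
F_nw = 0.6 F_EXX = 0.6 × 430 = 258 MPa.
φR_n = 0.75 × 258 × 2616 × 10⁻³ = 506.2 kN.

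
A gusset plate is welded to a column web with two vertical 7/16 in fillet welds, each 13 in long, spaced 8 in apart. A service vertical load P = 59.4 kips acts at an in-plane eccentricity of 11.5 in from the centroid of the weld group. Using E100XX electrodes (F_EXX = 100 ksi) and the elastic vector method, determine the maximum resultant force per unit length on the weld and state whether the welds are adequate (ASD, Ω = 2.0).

Total weld length L_w = 26 in. Treat welds as unit-width lines.
Polar moment about centroid: J = 2[d³/12 + d(b/2)²] = 2[13³/12 + 13×4²] = 782.2 in³.
Direct shear f_v = P/L_w = 59.4 / 26 = 2.285 kip/in (vertical).
Torsion M = P·e = 59.4 × 11.5 = 683.1 kip·in.
Critical point at (x, y) = (4, 6.5) from centroid. f_tx = M·y/J = 5.677 kip/in; f_ty = M·x/J = 3.493 kip/in.
Resultant f_max = √[f_tx² + (f_v + f_ty)²] = √[5.677² + (2.285 + 3.493)²] = 8.1 kip/in.
Capacity per unit length: r_n/Ω = (1/2.0) × 0.6 × 100 × (0.707 × 0.4375) = 9.279 kip/in.
8.1 ≤ 9.279 → adequate.

f_max ≈ 8.1 kip/in; adequate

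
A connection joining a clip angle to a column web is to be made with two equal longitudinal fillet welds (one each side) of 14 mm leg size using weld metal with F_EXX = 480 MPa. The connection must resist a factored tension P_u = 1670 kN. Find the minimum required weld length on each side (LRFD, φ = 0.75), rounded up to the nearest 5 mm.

L = 395 mm on each side

Throat t_e = 0.707 × 14 = 9.898 mm.
φr_n = 0.75 × 0.6 × 480 × 9.898 × 10⁻³ = 2.138 kN/mm.
L_req = P_u / φr_n = 1670 / 2.138 = 781.1 mm total.
Per side: 781.1 / 2 = 390.6 mm.
Round up → use L = 395 mm on each side.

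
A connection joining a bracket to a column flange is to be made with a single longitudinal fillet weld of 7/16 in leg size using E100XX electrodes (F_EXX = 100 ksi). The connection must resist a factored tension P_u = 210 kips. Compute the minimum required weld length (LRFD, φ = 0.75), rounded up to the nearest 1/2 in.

L = 15.5 in

Throat t_e = 0.707 × 0.4375 = 0.3093 in.
φr_n = 0.75 × 0.6 × 100 × 0.3093 = 13.92 kips/in.
L_req = P_u / φr_n = 210 / 13.92 = 15.09 in total.
Round up → use L = 15.5 in.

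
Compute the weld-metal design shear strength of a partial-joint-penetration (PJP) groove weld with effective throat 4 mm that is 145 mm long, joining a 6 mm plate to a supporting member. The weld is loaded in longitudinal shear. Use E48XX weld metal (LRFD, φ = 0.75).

φR_n ≈ 125 kN

E48XX → F_EXX = 480 MPa.
Effective throat (given) t_e = 4 mm.
A_we = 4 × 145 = 580 mm².
F_nw = 0.6 F_EXX = 288 MPa.
φR_n = 0.75 × 288 × 580 × 10⁻³ = 125.3 kN.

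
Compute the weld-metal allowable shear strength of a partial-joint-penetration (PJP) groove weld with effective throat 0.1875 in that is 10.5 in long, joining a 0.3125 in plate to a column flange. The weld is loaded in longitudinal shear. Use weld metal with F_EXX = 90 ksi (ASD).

Effective throat (given) t_e = 0.1875 in.
A_we = 0.1875 × 10.5 = 1.969 in².
F_nw = 0.6 F_EXX = 54 ksi.
R_n/Ω = (54 × 1.969) / 2.0 = 53.16 kip.

R_n/Ω ≈ 53.2 kip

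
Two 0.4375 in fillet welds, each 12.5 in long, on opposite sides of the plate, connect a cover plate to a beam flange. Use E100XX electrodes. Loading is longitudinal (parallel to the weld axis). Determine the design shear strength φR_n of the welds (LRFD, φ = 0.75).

E100XX → F_EXX = 100 ksi.
Effective throat t_e = 0.707 × 0.4375 = 0.3093 in.
Total length L = 25 in; A_we = 0.3093 × 25 = 7.733 in².
F_nw = 0.6 F_EXX = 0.6 × 100 = 60 ksi.
φR_n = 0.75 × 60 × 7.733 = 348 kips.

φR_n ≈ 348 kips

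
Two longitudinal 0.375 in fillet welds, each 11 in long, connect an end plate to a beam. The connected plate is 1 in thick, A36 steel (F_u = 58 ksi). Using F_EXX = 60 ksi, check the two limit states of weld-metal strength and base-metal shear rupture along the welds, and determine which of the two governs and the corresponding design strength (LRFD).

t_e = 0.707 × 0.375 = 0.2651 in; L = 22 in.
Weld metal: φR_n = 0.75 × 0.6 × 60 × 0.2651 × 22 = 157.5 kips.
Base metal (shear rupture): φR_n = 0.75 × 0.6 × 58 × 1 × 22 = 574.2 kips.
Governing: weld metal.

φR_n ≈ 157 kips (weld metal governs)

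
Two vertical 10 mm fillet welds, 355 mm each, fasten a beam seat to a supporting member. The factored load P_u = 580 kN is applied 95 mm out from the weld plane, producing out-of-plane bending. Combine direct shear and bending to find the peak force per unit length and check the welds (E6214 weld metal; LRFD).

E62XX → F_EXX = 620 MPa.
L_w = 2 × 355 = 710 mm; section modulus (unit throat) S = 2 × L²/6 = 42010 mm².
Direct shear f_v = P/L_w = 580×10³/710 = 816.9 N/mm.
Moment M = P × e = 580×10³ × 95 = 55100000 N·mm; bending f_b = M/S = 1312 N/mm.
f_max = √(f_v² + f_b²) = √(816.9² + 1312²) = 1545 N/mm.
φr_n = 0.75 × 0.6 × 620 × (0.707 × 10) = 1973 N/mm → adequate.

f_max ≈ 1550 N/mm; adequate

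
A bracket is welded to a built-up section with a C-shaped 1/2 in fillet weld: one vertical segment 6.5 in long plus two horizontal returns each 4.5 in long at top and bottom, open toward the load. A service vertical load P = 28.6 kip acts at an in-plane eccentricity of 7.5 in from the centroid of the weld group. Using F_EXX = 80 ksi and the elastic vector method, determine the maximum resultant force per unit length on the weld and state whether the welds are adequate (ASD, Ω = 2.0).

f_max ≈ 7.82 kip/in; adequate

Total weld length L_w = 15.5 in. Treat welds as unit-width lines.
Centroid: x̄ = 2×4.5×2.25 / 15.5 = 1.306 in from the vertical weld.
Polar moment about centroid: J = I_x + I_y = [6.5³/12 + 2×4.5×3.25²] + [6.5×1.306² + 2(4.5³/12 + 4.5×0.9435²)] = 152.2 in³.
Direct shear f_v = P/L_w = 28.6 / 15.5 = 1.845 kip/in (vertical).
Torsion M = P·e = 28.6 × 7.5 = 214.5 kip·in.
Critical point at (x, y) = (3.194, 3.25) from centroid. f_tx = M·y/J = 4.579 kip/in; f_ty = M·x/J = 4.5 kip/in.
Resultant f_max = √[f_tx² + (f_v + f_ty)²] = √[4.579² + (1.845 + 4.5)²] = 7.824 kip/in.
Capacity per unit length: r_n/Ω = (1/2.0) × 0.6 × 80 × (0.707 × 0.5) = 8.484 kip/in.
7.824 ≤ 8.484 → adequate.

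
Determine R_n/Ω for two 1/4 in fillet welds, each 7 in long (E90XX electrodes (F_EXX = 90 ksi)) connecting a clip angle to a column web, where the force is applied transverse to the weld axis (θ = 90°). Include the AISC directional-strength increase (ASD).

R_n/Ω ≈ 100 kip

t_e = 0.707 × 0.25 = 0.1767 in; A_we = 0.1767 × 14 = 2.474 in².
Directional factor: 1.0 + 0.5 sin^1.5(90°) = 1.5.
F_nw = 0.6 × 90 × 1.5 = 81 ksi.
R_n/Ω = (81 × 2.474) / 2.0 = 100.2 kip.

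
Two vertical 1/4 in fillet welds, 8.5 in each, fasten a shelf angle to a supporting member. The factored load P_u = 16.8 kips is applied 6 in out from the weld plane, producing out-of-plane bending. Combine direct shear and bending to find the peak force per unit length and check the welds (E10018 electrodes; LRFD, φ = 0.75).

f_max ≈ 4.3 kip/in; adequate

E100XX → F_EXX = 100 ksi.
L_w = 2 × 8.5 = 17 in; section modulus (unit throat) S = 2 × L²/6 = 24.08 in².
Direct shear f_v = P/L_w = 16.8/17 = 0.9882 kip/in.
Moment M = P × e = 16.8 × 6 = 100.8 kip·in; bending f_b = M/S = 4.185 kip/in.
f_max = √(f_v² + f_b²) = √(0.9882² + 4.185²) = 4.301 kip/in.
φr_n = 0.75 × 0.6 × 100 × (0.707 × 0.25) = 7.954 kip/in → adequate.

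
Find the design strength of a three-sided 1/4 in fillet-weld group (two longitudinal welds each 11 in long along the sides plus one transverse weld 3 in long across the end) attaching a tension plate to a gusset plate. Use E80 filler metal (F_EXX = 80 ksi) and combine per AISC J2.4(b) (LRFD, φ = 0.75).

φR_n ≈ 159 kips

t_e = 0.707 × 0.25 = 0.1767 in.
R_nwl = 0.6 × 80 × 0.1767 × 22 = 186.6 kips (longitudinal, 2 welds).
R_nwt = 0.6 × 80 × 0.1767 × 3 = 25.45 kips (transverse, base value).
(i) R_nwl + R_nwt = 212.1 kips; (ii) 0.85 R_nwl + 1.5 R_nwt = 196.8 kips.
R_n = max = 212.1 kips [governs: (i)]; φR_n = 159.1 kips.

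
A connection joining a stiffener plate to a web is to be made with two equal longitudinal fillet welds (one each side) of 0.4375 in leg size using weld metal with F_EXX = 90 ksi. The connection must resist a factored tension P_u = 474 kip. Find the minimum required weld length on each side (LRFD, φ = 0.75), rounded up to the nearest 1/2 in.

Throat t_e = 0.707 × 0.4375 = 0.3093 in.
φr_n = 0.75 × 0.6 × 90 × 0.3093 = 12.53 kip/in.
L_req = P_u / φr_n = 474 / 12.53 = 37.84 in total.
Per side: 37.84 / 2 = 18.92 in.
Round up → use L = 19 in on each side.

L = 19 in on each side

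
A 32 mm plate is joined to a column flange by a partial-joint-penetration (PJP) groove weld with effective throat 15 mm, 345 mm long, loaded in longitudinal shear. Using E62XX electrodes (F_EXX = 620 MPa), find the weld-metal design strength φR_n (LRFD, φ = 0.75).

Effective throat (given) t_e = 15 mm.
A_we = 15 × 345 = 5175 mm².
F_nw = 0.6 F_EXX = 372 MPa.
φR_n = 0.75 × 372 × 5175 × 10⁻³ = 1444 kN.

φR_n ≈ 1440 kN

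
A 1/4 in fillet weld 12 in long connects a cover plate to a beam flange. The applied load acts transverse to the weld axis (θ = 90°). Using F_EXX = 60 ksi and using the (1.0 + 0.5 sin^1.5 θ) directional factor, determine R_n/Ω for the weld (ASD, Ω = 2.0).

R_n/Ω ≈ 57.3 kips

t_e = 0.707 × 0.25 = 0.1767 in; A_we = 0.1767 × 12 = 2.121 in².
Directional factor: 1.0 + 0.5 sin^1.5(90°) = 1.5.
F_nw = 0.6 × 60 × 1.5 = 54 ksi.
R_n/Ω = (54 × 2.121) / 2.0 = 57.27 kips.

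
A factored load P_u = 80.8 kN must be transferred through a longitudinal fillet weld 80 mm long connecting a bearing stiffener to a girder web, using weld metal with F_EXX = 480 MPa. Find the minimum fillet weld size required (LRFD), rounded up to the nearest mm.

Total weld length L = 80 mm.
Required throat t_e = P_u / (φ × 0.6 F_EXX × L) = 80.8 / (0.75 × 0.6 × 480 × 80 × 10⁻³) = 4.676 mm.
Required leg w = t_e / 0.707 = 6.614 mm → use 7 mm.

w = 7 mm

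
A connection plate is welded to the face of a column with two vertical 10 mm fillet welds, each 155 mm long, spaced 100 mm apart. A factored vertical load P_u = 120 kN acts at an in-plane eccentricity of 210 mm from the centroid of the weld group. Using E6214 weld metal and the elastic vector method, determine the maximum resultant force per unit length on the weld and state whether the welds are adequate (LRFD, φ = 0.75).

f_max ≈ 1900 N/mm; adequate

E62XX → F_EXX = 620 MPa.
Total weld length L_w = 310 mm. Treat welds as unit-width lines.
Polar moment about centroid: J = 2[d³/12 + d(b/2)²] = 2[155³/12 + 155×50²] = 1396000 mm³.
Direct shear f_v = P/L_w = 120×10³ / 310 = 387.1 N/mm (vertical).
Torsion M = P·e = 120×10³ × 210 = 25200000 N·mm.
Critical point at (x, y) = (50, 77.5) from centroid. f_tx = M·y/J = 1399 N/mm; f_ty = M·x/J = 902.8 N/mm.
Resultant f_max = √[f_tx² + (f_v + f_ty)²] = √[1399² + (387.1 + 902.8)²] = 1903 N/mm.
Capacity per unit length: φr_n = 0.75 × 0.6 × 620 × (0.707 × 10) = 1973 N/mm.
1903 ≤ 1973 → adequate.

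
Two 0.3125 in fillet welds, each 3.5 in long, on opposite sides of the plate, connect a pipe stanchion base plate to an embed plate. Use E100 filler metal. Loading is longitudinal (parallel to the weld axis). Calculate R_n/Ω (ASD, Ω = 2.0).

E100XX → F_EXX = 100 ksi.
Effective throat t_e = 0.707 × 0.3125 = 0.2209 in.
Total length L = 7 in; A_we = 0.2209 × 7 = 1.547 in².
F_nw = 0.6 F_EXX = 0.6 × 100 = 60 ksi.
R_n = 60 × 1.547 = 92.79 kips; R_n/Ω = 92.79/2.0 = 46.4 kips.

R_n/Ω ≈ 46.4 kips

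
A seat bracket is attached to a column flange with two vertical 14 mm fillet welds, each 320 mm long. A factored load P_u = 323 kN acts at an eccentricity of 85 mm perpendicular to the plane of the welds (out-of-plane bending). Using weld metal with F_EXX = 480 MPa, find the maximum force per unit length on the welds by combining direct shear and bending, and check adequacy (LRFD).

L_w = 2 × 320 = 640 mm; section modulus (unit throat) S = 2 × L²/6 = 34130 mm².
Direct shear f_v = P/L_w = 323×10³/640 = 504.7 N/mm.
Moment M = P × e = 323×10³ × 85 = 27455000 N·mm; bending f_b = M/S = 804.3 N/mm.
f_max = √(f_v² + f_b²) = √(504.7² + 804.3²) = 949.6 N/mm.
φr_n = 0.75 × 0.6 × 480 × (0.707 × 14) = 2138 N/mm → adequate.

f_max ≈ 950 N/mm; adequate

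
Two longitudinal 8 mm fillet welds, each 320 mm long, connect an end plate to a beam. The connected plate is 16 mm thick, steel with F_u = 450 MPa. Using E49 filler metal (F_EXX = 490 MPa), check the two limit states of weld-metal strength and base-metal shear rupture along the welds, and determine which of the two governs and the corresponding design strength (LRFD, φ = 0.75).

φR_n ≈ 798 kN (weld metal governs)

t_e = 0.707 × 8 = 5.656 mm; L = 640 mm.
Weld metal: φR_n = 0.75 × 0.6 × 490 × 5.656 × 640 × 10⁻³ = 798.2 kN.
Base metal (shear rupture): φR_n = 0.75 × 0.6 × 450 × 16 × 640 × 10⁻³ = 2074 kN.
Governing: weld metal.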